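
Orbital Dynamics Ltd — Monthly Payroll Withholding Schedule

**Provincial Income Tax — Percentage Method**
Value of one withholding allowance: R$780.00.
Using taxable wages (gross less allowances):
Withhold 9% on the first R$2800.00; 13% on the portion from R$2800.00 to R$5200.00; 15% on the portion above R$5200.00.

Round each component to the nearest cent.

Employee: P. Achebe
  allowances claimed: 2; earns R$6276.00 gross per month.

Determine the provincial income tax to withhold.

R$501.08

Provincial Income Tax: taxable = R$6276.00 − 2×R$780.00 = R$4716.00
  R$252.00 + 13% × (R$4716.00 − R$2800.00) = R$252.00 + 13% × R$1916.00 = R$501.08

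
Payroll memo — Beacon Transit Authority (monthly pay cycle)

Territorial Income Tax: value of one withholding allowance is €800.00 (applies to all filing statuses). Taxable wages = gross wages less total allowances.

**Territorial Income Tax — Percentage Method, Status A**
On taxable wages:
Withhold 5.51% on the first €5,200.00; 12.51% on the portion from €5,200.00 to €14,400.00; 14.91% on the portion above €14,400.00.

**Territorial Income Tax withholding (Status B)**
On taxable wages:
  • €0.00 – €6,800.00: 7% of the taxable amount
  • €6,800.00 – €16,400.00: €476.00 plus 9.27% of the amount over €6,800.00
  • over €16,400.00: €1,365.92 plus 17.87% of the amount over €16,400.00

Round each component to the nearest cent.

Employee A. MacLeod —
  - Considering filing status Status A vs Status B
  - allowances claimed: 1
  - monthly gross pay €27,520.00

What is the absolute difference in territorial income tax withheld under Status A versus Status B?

€64.25

Territorial Income Tax (Status A): taxable = €27,520.00 − 1×€800.00 = €26,720.00
  €1,437.44 + 14.91% × (€26,720.00 − €14,400.00) = €1,437.44 + 14.91% × €12,320.00 = €3,274.35
Territorial Income Tax (Status B): taxable = €27,520.00 − 1×€800.00 = €26,720.00
  €1,365.92 + 17.87% × (€26,720.00 − €16,400.00) = €1,365.92 + 17.87% × €10,320.00 = €3,210.10
Difference: |€3,274.35 − €3,210.10| = €64.25 (higher under Status A)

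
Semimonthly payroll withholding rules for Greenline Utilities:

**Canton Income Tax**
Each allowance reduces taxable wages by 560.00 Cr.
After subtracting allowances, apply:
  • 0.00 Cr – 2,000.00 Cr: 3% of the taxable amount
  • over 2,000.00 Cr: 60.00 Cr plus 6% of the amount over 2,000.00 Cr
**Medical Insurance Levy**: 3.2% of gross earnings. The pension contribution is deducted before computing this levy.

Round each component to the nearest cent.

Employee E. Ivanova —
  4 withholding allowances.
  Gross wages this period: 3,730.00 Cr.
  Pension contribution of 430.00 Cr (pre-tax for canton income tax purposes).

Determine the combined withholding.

Canton Income Tax: taxable = 3,730.00 Cr − 430.00 Cr − 4×560.00 Cr = 1,060.00 Cr
  3% × 1,060.00 Cr = 31.80 Cr
Medical Insurance Levy: 3.2% × 3,300.00 Cr = 105.60 Cr
Total: 31.80 Cr + 105.60 Cr = 137.40 Cr

137.40 Cr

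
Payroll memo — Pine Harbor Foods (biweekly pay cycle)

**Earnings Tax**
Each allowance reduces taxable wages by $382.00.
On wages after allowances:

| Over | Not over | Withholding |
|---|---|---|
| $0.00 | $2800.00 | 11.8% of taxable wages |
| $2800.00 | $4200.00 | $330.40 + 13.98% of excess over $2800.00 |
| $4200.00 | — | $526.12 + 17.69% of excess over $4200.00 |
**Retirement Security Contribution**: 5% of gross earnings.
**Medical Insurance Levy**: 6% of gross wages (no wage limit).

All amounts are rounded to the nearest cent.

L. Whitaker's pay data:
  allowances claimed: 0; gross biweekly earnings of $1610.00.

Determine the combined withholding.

Earnings Tax: taxable = $1610.00
  11.8% × $1610.00 = $189.98
Retirement Security Contribution: 5% × $1610.00 = $80.50
Medical Insurance Levy: 6% × $1610.00 = $96.60
Total: $189.98 + $80.50 + $96.60 = $367.08

$367.08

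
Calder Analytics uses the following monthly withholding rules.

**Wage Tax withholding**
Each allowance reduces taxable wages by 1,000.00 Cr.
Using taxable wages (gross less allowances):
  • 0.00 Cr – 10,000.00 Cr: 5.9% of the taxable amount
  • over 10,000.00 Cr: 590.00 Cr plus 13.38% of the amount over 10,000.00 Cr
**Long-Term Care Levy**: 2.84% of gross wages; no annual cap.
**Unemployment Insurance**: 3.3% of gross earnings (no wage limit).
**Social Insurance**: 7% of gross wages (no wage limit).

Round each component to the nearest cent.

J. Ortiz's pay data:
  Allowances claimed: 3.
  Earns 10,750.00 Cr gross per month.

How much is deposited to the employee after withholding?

Wage Tax: taxable = 10,750.00 Cr − 3×1,000.00 Cr = 7,750.00 Cr
  5.9% × 7,750.00 Cr = 457.25 Cr
Long-Term Care Levy: 2.84% × 10,750.00 Cr = 305.30 Cr
Unemployment Insurance: 3.3% × 10,750.00 Cr = 354.75 Cr
Social Insurance: 7% × 10,750.00 Cr = 752.50 Cr
Total withheld: 457.25 Cr + 305.30 Cr + 354.75 Cr + 752.50 Cr = 1,869.80 Cr
Net pay: 10,750.00 Cr − 1,869.80 Cr = 8,880.20 Cr

8,880.20 Cr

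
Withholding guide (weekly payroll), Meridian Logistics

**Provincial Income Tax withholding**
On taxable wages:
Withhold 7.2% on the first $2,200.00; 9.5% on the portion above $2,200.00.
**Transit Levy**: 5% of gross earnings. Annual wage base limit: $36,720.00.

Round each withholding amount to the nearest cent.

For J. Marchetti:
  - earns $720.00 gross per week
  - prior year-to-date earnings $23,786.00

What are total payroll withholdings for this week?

$87.84

Provincial Income Tax: taxable = $720.00
  7.2% × $720.00 = $51.84
Transit Levy: 5% × $720.00 = $36.00
Total: $51.84 + $36.00 = $87.84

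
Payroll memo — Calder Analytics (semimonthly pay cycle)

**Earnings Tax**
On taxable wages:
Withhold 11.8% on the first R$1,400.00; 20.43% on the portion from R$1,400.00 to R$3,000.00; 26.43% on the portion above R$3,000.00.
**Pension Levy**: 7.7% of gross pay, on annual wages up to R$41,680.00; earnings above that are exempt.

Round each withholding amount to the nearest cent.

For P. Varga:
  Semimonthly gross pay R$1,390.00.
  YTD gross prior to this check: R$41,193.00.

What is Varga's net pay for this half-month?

R$1,188.48

Earnings Tax: taxable = R$1,390.00
  11.8% × R$1,390.00 = R$164.02
Pension Levy: cap R$41,680.00 − YTD R$41,193.00 = R$487.00 subject; 7.7% × R$487.00 = R$37.50
Total withheld: R$164.02 + R$37.50 = R$201.52
Net pay: R$1,390.00 − R$201.52 = R$1,188.48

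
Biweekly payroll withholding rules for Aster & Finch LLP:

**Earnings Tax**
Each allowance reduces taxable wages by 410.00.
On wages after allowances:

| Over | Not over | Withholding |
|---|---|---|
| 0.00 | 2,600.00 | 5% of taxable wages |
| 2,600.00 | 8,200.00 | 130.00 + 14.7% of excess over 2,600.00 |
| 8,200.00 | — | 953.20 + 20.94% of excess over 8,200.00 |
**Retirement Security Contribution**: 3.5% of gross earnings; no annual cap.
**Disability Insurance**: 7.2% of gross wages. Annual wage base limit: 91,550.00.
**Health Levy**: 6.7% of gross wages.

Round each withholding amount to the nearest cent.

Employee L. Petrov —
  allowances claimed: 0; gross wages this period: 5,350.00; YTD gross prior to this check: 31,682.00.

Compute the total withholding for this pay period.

1,465.15

Earnings Tax: taxable = 5,350.00
  130.00 + 14.7% × (5,350.00 − 2,600.00) = 130.00 + 14.7% × 2,750.00 = 534.25
Retirement Security Contribution: 3.5% × 5,350.00 = 187.25
Disability Insurance: 7.2% × 5,350.00 = 385.20
Health Levy: 6.7% × 5,350.00 = 358.45
Total: 534.25 + 187.25 + 385.20 + 358.45 = 1,465.15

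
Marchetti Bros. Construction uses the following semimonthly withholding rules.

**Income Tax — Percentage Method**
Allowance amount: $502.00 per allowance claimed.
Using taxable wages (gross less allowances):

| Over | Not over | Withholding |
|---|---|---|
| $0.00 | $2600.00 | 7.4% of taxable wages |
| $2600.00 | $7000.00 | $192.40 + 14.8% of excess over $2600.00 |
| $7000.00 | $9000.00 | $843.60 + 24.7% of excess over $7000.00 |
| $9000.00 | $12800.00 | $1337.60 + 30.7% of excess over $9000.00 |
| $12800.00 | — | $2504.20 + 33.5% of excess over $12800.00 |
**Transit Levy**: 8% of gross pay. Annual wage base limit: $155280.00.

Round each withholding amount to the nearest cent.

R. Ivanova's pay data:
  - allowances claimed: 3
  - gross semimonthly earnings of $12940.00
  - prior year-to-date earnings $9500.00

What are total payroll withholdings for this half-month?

$3120.04

Income Tax: taxable = $12940.00 − 3×$502.00 = $11434.00
  $1337.60 + 30.7% × ($11434.00 − $9000.00) = $1337.60 + 30.7% × $2434.00 = $2084.84
Transit Levy: 8% × $12940.00 = $1035.20
Total: $2084.84 + $1035.20 = $3120.04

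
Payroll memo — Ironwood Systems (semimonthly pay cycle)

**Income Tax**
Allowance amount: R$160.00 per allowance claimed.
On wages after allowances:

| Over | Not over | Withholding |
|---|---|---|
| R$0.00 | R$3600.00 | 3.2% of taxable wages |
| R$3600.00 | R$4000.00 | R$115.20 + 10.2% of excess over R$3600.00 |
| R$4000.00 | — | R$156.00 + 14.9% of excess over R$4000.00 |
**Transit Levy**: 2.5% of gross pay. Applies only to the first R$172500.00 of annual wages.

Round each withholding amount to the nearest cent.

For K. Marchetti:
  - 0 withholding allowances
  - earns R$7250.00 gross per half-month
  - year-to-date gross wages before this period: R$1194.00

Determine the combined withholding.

R$821.50

Income Tax: taxable = R$7250.00
  R$156.00 + 14.9% × (R$7250.00 − R$4000.00) = R$156.00 + 14.9% × R$3250.00 = R$640.25
Transit Levy: 2.5% × R$7250.00 = R$181.25
Total: R$640.25 + R$181.25 = R$821.50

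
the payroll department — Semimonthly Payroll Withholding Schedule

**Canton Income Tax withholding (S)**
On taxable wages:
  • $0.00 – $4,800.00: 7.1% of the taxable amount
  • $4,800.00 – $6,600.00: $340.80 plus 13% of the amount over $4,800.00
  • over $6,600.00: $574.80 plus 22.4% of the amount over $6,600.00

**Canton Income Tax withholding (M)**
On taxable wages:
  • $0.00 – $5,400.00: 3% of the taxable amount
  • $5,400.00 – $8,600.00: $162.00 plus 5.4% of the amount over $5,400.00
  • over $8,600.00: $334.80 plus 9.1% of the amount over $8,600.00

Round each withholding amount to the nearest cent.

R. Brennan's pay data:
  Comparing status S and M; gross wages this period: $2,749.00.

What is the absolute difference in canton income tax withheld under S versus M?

Canton Income Tax (S): taxable = $2,749.00
  7.1% × $2,749.00 = $195.18
Canton Income Tax (M): taxable = $2,749.00
  3% × $2,749.00 = $82.47
Difference: |$195.18 − $82.47| = $112.71 (higher under S)

$112.71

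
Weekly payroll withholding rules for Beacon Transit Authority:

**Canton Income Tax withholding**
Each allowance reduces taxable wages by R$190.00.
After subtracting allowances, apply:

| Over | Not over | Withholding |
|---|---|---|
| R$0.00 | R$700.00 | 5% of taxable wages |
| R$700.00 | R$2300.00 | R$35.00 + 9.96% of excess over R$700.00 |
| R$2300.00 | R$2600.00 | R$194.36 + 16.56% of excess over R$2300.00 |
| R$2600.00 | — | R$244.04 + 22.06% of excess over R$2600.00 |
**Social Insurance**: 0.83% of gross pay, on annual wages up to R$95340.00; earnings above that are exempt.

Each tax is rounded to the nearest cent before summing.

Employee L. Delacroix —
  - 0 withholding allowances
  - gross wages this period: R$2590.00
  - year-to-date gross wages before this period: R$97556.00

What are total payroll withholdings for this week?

Canton Income Tax: taxable = R$2590.00
  R$194.36 + 16.56% × (R$2590.00 − R$2300.00) = R$194.36 + 16.56% × R$290.00 = R$242.38
Social Insurance: YTD R$97556.00 ≥ cap R$95340.00 → R$0.00
Total: R$242.38 + R$0.00 = R$242.38

R$242.38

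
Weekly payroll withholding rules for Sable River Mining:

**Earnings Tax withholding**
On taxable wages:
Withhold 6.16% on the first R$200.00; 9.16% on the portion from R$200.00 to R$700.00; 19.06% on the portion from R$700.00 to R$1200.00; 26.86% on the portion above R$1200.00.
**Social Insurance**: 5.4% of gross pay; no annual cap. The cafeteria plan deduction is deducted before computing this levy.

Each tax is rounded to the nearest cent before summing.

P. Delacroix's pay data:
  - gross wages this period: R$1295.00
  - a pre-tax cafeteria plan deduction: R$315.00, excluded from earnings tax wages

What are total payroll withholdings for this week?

Earnings Tax: taxable = R$1295.00 − R$315.00 = R$980.00
  R$58.12 + 19.06% × (R$980.00 − R$700.00) = R$58.12 + 19.06% × R$280.00 = R$111.49
Social Insurance: 5.4% × R$980.00 = R$52.92
Total: R$111.49 + R$52.92 = R$164.41

R$164.41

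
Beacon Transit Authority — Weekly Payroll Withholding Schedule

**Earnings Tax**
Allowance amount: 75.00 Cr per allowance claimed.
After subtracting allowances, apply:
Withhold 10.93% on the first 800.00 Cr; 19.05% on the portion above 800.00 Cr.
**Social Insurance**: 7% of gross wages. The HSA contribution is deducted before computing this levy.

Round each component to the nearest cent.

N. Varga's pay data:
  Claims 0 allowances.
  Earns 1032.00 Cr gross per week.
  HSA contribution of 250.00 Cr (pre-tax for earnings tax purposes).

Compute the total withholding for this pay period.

140.21 Cr

Earnings Tax: taxable = 1032.00 Cr − 250.00 Cr = 782.00 Cr
  10.93% × 782.00 Cr = 85.47 Cr
Social Insurance: 7% × 782.00 Cr = 54.74 Cr
Total: 85.47 Cr + 54.74 Cr = 140.21 Cr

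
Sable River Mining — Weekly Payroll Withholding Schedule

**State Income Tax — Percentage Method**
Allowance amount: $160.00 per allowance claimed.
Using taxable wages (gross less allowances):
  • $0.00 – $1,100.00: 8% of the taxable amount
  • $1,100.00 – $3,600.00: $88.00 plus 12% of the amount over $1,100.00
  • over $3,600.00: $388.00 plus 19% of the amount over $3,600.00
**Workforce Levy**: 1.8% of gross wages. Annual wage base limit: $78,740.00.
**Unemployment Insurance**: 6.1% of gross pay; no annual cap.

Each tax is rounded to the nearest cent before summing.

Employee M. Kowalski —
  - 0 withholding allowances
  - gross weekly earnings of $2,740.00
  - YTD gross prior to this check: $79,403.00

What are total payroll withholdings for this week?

State Income Tax: taxable = $2,740.00
  $88.00 + 12% × ($2,740.00 − $1,100.00) = $88.00 + 12% × $1,640.00 = $284.80
Workforce Levy: YTD $79,403.00 ≥ cap $78,740.00 → $0.00
Unemployment Insurance: 6.1% × $2,740.00 = $167.14
Total: $284.80 + $0.00 + $167.14 = $451.94

$451.94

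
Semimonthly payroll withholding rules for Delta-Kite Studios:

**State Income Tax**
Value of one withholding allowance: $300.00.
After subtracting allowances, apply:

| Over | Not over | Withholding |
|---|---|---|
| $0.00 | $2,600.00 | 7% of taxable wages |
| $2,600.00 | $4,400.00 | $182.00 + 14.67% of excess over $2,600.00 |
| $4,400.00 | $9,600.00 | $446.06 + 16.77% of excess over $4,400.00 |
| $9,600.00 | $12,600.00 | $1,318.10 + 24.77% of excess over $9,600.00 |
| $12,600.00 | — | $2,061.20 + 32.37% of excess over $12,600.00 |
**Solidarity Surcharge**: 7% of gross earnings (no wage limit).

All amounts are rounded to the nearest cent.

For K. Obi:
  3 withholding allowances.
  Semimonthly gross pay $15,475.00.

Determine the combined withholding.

State Income Tax: taxable = $15,475.00 − 3×$300.00 = $14,575.00
  $2,061.20 + 32.37% × ($14,575.00 − $12,600.00) = $2,061.20 + 32.37% × $1,975.00 = $2,700.51
Solidarity Surcharge: 7% × $15,475.00 = $1,083.25
Total: $2,700.51 + $1,083.25 = $3,783.76

$3,783.76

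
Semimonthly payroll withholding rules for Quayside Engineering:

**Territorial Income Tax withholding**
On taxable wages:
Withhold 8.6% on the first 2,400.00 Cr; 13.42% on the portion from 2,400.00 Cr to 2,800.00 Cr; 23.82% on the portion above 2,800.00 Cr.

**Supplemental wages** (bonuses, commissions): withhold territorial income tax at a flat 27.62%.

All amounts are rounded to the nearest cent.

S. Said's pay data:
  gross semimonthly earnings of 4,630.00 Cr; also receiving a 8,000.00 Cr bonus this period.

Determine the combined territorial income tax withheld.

2,905.59 Cr

Territorial Income Tax: taxable = 4,630.00 Cr
  260.08 Cr + 23.82% × (4,630.00 Cr − 2,800.00 Cr) = 260.08 Cr + 23.82% × 1,830.00 Cr = 695.99 Cr
Supplemental (27.62% flat on bonus): 27.62% × 8,000.00 Cr = 2,209.60 Cr
Total territorial income tax: 695.99 Cr + 2,209.60 Cr = 2,905.59 Cr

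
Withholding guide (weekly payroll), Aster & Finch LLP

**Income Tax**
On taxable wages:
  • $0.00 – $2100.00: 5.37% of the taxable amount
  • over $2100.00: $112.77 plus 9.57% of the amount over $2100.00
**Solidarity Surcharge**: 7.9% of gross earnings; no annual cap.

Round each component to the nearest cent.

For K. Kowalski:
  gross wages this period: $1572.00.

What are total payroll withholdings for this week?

Income Tax: taxable = $1572.00
  5.37% × $1572.00 = $84.42
Solidarity Surcharge: 7.9% × $1572.00 = $124.19
Total: $84.42 + $124.19 = $208.61

$208.61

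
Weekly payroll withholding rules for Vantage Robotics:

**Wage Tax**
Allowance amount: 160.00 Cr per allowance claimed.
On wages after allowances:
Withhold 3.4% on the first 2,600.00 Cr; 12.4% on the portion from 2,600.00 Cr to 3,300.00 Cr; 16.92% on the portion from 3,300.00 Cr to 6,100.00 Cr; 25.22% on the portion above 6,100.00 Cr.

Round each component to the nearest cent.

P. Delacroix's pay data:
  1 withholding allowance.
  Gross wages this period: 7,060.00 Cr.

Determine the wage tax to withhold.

Wage Tax: taxable = 7,060.00 Cr − 1×160.00 Cr = 6,900.00 Cr
  648.96 Cr + 25.22% × (6,900.00 Cr − 6,100.00 Cr) = 648.96 Cr + 25.22% × 800.00 Cr = 850.72 Cr

850.72 Cr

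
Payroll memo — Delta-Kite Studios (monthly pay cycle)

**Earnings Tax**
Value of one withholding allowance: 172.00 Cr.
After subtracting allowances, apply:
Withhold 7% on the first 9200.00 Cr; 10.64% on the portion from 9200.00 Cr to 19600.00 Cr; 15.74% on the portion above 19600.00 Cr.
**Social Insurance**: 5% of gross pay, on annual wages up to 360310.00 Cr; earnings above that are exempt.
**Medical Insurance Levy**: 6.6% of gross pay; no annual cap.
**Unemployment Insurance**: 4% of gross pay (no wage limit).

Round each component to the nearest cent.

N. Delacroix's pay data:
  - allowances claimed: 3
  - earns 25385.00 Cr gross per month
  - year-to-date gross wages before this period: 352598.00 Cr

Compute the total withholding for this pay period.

5656.31 Cr

Earnings Tax: taxable = 25385.00 Cr − 3×172.00 Cr = 24869.00 Cr
  1750.56 Cr + 15.74% × (24869.00 Cr − 19600.00 Cr) = 1750.56 Cr + 15.74% × 5269.00 Cr = 2579.90 Cr
Social Insurance: cap 360310.00 Cr − YTD 352598.00 Cr = 7712.00 Cr subject; 5% × 7712.00 Cr = 385.60 Cr
Medical Insurance Levy: 6.6% × 25385.00 Cr = 1675.41 Cr
Unemployment Insurance: 4% × 25385.00 Cr = 1015.40 Cr
Total: 2579.90 Cr + 385.60 Cr + 1675.41 Cr + 1015.40 Cr = 5656.31 Cr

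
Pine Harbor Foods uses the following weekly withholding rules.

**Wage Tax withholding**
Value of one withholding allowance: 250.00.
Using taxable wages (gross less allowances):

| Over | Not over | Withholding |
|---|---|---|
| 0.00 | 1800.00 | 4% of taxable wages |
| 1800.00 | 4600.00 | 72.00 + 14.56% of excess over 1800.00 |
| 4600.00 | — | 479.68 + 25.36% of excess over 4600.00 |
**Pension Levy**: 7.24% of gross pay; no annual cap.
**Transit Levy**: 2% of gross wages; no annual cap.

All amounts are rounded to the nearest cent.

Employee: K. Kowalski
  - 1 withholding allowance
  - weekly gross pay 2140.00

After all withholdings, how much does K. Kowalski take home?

1857.16

Wage Tax: taxable = 2140.00 − 1×250.00 = 1890.00
  72.00 + 14.56% × (1890.00 − 1800.00) = 72.00 + 14.56% × 90.00 = 85.10
Pension Levy: 7.24% × 2140.00 = 154.94
Transit Levy: 2% × 2140.00 = 42.80
Total withheld: 85.10 + 154.94 + 42.80 = 282.84
Net pay: 2140.00 − 282.84 = 1857.16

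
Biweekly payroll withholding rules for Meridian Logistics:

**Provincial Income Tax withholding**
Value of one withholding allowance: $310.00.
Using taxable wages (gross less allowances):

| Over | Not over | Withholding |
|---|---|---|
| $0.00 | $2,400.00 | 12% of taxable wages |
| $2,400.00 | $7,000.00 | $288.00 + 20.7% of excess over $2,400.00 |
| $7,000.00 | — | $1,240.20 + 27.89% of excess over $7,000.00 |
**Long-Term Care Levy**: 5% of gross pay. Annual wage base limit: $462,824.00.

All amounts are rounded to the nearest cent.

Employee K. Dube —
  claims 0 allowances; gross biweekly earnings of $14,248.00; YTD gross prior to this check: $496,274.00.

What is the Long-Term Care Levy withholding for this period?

$0.00

Long-Term Care Levy: YTD $496,274.00 ≥ cap $462,824.00 → $0.00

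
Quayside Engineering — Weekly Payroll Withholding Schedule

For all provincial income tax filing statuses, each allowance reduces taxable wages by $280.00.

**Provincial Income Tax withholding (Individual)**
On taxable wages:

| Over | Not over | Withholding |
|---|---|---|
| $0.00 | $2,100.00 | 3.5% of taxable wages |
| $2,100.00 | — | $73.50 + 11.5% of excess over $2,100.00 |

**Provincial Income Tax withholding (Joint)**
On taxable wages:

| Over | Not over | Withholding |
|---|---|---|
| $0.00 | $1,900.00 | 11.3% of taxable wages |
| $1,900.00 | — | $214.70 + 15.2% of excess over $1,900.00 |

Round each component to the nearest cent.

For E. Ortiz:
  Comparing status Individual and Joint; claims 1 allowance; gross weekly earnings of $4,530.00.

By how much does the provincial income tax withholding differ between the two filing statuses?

Provincial Income Tax (Individual): taxable = $4,530.00 − 1×$280.00 = $4,250.00
  $73.50 + 11.5% × ($4,250.00 − $2,100.00) = $73.50 + 11.5% × $2,150.00 = $320.75
Provincial Income Tax (Joint): taxable = $4,530.00 − 1×$280.00 = $4,250.00
  $214.70 + 15.2% × ($4,250.00 − $1,900.00) = $214.70 + 15.2% × $2,350.00 = $571.90
Difference: |$320.75 − $571.90| = $251.15 (higher under Joint)

$251.15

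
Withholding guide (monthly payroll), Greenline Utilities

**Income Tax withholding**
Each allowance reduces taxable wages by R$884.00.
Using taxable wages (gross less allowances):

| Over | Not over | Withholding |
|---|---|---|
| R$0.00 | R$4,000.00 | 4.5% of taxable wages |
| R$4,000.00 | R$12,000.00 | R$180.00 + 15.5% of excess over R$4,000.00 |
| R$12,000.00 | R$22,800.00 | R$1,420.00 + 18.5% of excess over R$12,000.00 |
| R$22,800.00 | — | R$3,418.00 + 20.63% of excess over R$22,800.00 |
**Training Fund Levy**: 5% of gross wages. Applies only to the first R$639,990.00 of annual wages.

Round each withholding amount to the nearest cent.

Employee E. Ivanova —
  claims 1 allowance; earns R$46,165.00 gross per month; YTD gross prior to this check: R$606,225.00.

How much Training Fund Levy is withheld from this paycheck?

Training Fund Levy: cap R$639,990.00 − YTD R$606,225.00 = R$33,765.00 subject; 5% × R$33,765.00 = R$1,688.25

R$1,688.25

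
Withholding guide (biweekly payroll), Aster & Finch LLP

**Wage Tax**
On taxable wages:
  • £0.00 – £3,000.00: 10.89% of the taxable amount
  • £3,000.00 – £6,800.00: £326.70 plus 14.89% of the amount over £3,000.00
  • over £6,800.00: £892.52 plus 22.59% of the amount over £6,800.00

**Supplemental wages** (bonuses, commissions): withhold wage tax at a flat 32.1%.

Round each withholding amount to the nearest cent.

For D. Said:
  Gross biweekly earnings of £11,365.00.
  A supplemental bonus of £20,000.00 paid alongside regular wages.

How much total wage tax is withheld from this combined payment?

Wage Tax: taxable = £11,365.00
  £892.52 + 22.59% × (£11,365.00 − £6,800.00) = £892.52 + 22.59% × £4,565.00 = £1,923.75
Supplemental (32.1% flat on bonus): 32.1% × £20,000.00 = £6,420.00
Total wage tax: £1,923.75 + £6,420.00 = £8,343.75

£8,343.75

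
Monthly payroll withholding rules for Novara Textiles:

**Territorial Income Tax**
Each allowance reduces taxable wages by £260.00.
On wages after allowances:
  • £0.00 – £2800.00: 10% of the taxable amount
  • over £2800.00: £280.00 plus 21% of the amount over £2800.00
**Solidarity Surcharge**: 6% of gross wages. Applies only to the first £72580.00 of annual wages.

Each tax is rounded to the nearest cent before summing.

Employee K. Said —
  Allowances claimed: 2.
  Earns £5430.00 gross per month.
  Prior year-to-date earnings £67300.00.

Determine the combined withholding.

£1039.90

Territorial Income Tax: taxable = £5430.00 − 2×£260.00 = £4910.00
  £280.00 + 21% × (£4910.00 − £2800.00) = £280.00 + 21% × £2110.00 = £723.10
Solidarity Surcharge: cap £72580.00 − YTD £67300.00 = £5280.00 subject; 6% × £5280.00 = £316.80
Total: £723.10 + £316.80 = £1039.90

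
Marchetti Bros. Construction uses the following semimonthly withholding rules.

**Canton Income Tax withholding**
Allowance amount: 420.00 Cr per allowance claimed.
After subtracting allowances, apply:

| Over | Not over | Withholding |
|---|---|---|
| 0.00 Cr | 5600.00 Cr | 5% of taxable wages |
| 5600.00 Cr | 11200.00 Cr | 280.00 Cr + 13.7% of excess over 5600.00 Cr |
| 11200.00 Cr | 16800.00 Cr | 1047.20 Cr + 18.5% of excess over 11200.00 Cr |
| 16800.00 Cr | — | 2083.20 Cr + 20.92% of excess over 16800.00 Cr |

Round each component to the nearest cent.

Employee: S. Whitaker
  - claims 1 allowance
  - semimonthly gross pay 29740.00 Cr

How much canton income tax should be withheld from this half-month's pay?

4702.38 Cr

Canton Income Tax: taxable = 29740.00 Cr − 1×420.00 Cr = 29320.00 Cr
  2083.20 Cr + 20.92% × (29320.00 Cr − 16800.00 Cr) = 2083.20 Cr + 20.92% × 12520.00 Cr = 4702.38 Cr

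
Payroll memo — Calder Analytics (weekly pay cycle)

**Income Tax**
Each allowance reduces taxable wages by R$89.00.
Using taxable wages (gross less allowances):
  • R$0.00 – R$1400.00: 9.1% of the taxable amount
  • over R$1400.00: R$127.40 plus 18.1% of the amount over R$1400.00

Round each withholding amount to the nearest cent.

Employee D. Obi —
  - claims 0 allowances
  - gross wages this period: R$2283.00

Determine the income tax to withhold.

Income Tax: taxable = R$2283.00
  R$127.40 + 18.1% × (R$2283.00 − R$1400.00) = R$127.40 + 18.1% × R$883.00 = R$287.22

R$287.22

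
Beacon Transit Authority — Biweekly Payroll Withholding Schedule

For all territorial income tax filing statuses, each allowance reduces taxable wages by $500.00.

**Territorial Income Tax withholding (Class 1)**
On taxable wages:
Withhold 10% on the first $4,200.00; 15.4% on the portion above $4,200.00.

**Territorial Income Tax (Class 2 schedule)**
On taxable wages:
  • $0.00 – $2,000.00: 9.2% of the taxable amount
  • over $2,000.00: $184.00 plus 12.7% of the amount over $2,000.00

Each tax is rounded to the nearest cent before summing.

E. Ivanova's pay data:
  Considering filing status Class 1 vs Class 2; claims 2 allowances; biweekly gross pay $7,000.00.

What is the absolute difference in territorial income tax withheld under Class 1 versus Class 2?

$5.20

Territorial Income Tax (Class 1): taxable = $7,000.00 − 2×$500.00 = $6,000.00
  $420.00 + 15.4% × ($6,000.00 − $4,200.00) = $420.00 + 15.4% × $1,800.00 = $697.20
Territorial Income Tax (Class 2): taxable = $7,000.00 − 2×$500.00 = $6,000.00
  $184.00 + 12.7% × ($6,000.00 − $2,000.00) = $184.00 + 12.7% × $4,000.00 = $692.00
Difference: |$697.20 − $692.00| = $5.20 (higher under Class 1)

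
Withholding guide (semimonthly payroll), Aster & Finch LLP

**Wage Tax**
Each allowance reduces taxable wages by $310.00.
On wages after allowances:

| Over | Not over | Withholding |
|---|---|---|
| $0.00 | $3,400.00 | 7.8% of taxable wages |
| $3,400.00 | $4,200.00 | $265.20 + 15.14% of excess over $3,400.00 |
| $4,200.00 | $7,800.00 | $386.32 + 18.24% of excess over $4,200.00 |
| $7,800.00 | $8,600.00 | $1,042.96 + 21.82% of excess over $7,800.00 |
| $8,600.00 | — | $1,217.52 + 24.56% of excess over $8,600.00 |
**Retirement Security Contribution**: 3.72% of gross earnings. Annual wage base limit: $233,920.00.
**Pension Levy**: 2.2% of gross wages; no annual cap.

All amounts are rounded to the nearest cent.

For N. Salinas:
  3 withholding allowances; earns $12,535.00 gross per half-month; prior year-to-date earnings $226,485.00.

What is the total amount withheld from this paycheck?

$2,507.90

Wage Tax: taxable = $12,535.00 − 3×$310.00 = $11,605.00
  $1,217.52 + 24.56% × ($11,605.00 − $8,600.00) = $1,217.52 + 24.56% × $3,005.00 = $1,955.55
Retirement Security Contribution: cap $233,920.00 − YTD $226,485.00 = $7,435.00 subject; 3.72% × $7,435.00 = $276.58
Pension Levy: 2.2% × $12,535.00 = $275.77
Total: $1,955.55 + $276.58 + $275.77 = $2,507.90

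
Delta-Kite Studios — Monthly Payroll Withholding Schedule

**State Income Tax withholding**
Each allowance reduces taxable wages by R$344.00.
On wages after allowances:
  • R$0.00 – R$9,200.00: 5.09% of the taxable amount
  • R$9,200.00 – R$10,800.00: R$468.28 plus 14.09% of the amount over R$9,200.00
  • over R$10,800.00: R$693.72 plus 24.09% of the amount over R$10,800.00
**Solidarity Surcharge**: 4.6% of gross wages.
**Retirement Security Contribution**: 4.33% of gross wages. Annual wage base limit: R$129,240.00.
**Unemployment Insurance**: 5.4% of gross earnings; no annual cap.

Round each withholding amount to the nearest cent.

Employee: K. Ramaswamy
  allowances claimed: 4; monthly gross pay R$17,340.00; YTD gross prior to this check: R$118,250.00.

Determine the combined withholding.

R$4,147.60

State Income Tax: taxable = R$17,340.00 − 4×R$344.00 = R$15,964.00
  R$693.72 + 24.09% × (R$15,964.00 − R$10,800.00) = R$693.72 + 24.09% × R$5,164.00 = R$1,937.73
Solidarity Surcharge: 4.6% × R$17,340.00 = R$797.64
Retirement Security Contribution: cap R$129,240.00 − YTD R$118,250.00 = R$10,990.00 subject; 4.33% × R$10,990.00 = R$475.87
Unemployment Insurance: 5.4% × R$17,340.00 = R$936.36
Total: R$1,937.73 + R$797.64 + R$475.87 + R$936.36 = R$4,147.60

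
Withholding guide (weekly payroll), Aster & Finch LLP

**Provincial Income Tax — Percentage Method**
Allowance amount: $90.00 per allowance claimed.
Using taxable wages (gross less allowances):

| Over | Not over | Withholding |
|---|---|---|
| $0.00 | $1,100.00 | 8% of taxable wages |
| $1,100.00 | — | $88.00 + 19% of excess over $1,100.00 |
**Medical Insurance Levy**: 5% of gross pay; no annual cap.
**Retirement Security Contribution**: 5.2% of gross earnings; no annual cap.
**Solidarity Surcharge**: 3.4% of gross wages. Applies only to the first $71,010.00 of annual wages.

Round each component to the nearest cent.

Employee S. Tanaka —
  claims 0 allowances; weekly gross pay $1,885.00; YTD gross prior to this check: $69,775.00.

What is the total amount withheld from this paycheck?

$471.41

Provincial Income Tax: taxable = $1,885.00
  $88.00 + 19% × ($1,885.00 − $1,100.00) = $88.00 + 19% × $785.00 = $237.15
Medical Insurance Levy: 5% × $1,885.00 = $94.25
Retirement Security Contribution: 5.2% × $1,885.00 = $98.02
Solidarity Surcharge: cap $71,010.00 − YTD $69,775.00 = $1,235.00 subject; 3.4% × $1,235.00 = $41.99
Total: $237.15 + $94.25 + $98.02 + $41.99 = $471.41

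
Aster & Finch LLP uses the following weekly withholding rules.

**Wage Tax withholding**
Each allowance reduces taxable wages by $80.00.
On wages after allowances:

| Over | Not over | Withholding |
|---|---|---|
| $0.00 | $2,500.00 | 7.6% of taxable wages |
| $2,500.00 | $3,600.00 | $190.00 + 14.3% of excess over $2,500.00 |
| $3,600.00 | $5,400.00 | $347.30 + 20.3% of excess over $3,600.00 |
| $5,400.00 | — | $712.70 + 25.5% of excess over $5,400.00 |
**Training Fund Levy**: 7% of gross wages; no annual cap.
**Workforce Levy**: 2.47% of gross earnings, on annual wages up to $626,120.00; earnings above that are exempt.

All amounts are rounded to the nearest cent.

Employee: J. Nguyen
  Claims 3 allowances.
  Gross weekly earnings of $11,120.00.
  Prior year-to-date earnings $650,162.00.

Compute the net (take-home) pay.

Wage Tax: taxable = $11,120.00 − 3×$80.00 = $10,880.00
  $712.70 + 25.5% × ($10,880.00 − $5,400.00) = $712.70 + 25.5% × $5,480.00 = $2,110.10
Training Fund Levy: 7% × $11,120.00 = $778.40
Workforce Levy: YTD $650,162.00 ≥ cap $626,120.00 → $0.00
Total withheld: $2,110.10 + $778.40 + $0.00 = $2,888.50
Net pay: $11,120.00 − $2,888.50 = $8,231.50

$8,231.50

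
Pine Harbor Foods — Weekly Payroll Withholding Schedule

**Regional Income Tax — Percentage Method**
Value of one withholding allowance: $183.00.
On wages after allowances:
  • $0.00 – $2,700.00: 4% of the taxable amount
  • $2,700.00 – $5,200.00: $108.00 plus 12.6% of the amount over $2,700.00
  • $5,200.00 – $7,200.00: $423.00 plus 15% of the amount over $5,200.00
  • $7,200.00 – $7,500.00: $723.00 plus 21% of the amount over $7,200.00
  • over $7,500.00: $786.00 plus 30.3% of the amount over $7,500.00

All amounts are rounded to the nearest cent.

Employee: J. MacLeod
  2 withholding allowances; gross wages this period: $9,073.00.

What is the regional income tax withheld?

Regional Income Tax: taxable = $9,073.00 − 2×$183.00 = $8,707.00
  $786.00 + 30.3% × ($8,707.00 − $7,500.00) = $786.00 + 30.3% × $1,207.00 = $1,151.72

$1,151.72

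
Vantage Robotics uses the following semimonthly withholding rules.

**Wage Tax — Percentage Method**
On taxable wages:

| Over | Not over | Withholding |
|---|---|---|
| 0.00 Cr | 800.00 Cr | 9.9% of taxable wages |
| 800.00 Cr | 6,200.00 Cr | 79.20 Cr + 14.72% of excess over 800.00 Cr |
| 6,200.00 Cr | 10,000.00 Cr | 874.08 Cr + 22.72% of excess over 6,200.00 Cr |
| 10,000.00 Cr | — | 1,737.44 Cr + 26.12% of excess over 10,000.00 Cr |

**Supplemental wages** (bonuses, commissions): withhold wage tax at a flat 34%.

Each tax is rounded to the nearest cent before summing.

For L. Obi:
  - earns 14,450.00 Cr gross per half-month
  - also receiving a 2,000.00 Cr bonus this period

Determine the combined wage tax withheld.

3,579.78 Cr

Wage Tax: taxable = 14,450.00 Cr
  1,737.44 Cr + 26.12% × (14,450.00 Cr − 10,000.00 Cr) = 1,737.44 Cr + 26.12% × 4,450.00 Cr = 2,899.78 Cr
Supplemental (34% flat on bonus): 34% × 2,000.00 Cr = 680.00 Cr
Total wage tax: 2,899.78 Cr + 680.00 Cr = 3,579.78 Cr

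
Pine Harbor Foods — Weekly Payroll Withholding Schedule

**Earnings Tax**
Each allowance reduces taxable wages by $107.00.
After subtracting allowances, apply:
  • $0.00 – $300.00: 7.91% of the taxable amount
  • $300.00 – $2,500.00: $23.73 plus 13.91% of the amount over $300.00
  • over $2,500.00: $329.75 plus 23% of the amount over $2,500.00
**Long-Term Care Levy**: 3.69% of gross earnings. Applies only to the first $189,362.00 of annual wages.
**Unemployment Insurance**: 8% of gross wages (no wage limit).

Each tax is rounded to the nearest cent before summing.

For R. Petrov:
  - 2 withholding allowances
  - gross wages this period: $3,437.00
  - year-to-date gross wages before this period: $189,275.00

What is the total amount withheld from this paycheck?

Earnings Tax: taxable = $3,437.00 − 2×$107.00 = $3,223.00
  $329.75 + 23% × ($3,223.00 − $2,500.00) = $329.75 + 23% × $723.00 = $496.04
Long-Term Care Levy: cap $189,362.00 − YTD $189,275.00 = $87.00 subject; 3.69% × $87.00 = $3.21
Unemployment Insurance: 8% × $3,437.00 = $274.96
Total: $496.04 + $3.21 + $274.96 = $774.21

$774.21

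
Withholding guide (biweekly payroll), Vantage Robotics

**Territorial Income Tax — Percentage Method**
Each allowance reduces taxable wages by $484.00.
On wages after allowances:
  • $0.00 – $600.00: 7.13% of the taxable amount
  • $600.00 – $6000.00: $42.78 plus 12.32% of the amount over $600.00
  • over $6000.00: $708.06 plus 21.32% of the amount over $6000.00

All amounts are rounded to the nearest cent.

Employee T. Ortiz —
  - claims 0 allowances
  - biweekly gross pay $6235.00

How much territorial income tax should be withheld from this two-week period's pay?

$758.16

Territorial Income Tax: taxable = $6235.00
  $708.06 + 21.32% × ($6235.00 − $6000.00) = $708.06 + 21.32% × $235.00 = $758.16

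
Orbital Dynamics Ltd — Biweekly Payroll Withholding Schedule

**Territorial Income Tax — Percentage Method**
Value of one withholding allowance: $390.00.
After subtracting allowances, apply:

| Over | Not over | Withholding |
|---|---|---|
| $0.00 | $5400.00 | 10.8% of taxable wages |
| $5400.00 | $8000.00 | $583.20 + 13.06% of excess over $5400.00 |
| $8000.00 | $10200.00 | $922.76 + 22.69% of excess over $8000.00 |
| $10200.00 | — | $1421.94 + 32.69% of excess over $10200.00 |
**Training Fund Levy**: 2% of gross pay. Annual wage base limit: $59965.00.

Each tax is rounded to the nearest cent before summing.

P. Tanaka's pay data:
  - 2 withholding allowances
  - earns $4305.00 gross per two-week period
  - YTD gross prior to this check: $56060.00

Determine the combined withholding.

$458.80

Territorial Income Tax: taxable = $4305.00 − 2×$390.00 = $3525.00
  10.8% × $3525.00 = $380.70
Training Fund Levy: cap $59965.00 − YTD $56060.00 = $3905.00 subject; 2% × $3905.00 = $78.10
Total: $380.70 + $78.10 = $458.80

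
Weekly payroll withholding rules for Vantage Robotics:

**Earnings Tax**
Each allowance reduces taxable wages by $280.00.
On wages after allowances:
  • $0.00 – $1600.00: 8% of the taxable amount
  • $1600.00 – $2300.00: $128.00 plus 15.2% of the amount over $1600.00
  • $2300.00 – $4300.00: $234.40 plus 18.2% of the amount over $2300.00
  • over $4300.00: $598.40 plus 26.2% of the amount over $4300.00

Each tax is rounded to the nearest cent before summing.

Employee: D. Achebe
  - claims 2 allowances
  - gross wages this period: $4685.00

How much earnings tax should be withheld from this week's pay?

$566.55

Earnings Tax: taxable = $4685.00 − 2×$280.00 = $4125.00
  $234.40 + 18.2% × ($4125.00 − $2300.00) = $234.40 + 18.2% × $1825.00 = $566.55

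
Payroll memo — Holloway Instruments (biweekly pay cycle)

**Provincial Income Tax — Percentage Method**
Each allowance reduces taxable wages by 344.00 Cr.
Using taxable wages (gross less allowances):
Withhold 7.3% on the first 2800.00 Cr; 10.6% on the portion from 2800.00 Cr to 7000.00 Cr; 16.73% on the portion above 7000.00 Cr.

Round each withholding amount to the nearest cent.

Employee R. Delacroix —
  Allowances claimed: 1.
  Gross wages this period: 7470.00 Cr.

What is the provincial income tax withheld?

Provincial Income Tax: taxable = 7470.00 Cr − 1×344.00 Cr = 7126.00 Cr
  649.60 Cr + 16.73% × (7126.00 Cr − 7000.00 Cr) = 649.60 Cr + 16.73% × 126.00 Cr = 670.68 Cr

670.68 Cr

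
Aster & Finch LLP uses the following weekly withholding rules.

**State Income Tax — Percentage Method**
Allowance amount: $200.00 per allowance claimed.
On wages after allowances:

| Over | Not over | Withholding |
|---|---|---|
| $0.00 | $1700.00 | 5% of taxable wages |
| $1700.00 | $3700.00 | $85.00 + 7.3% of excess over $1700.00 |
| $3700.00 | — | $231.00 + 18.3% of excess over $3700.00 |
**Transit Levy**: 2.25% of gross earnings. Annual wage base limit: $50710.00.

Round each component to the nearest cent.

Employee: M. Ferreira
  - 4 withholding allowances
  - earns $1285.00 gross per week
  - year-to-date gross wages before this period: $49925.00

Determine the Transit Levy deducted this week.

Transit Levy: cap $50710.00 − YTD $49925.00 = $785.00 subject; 2.25% × $785.00 = $17.66

$17.66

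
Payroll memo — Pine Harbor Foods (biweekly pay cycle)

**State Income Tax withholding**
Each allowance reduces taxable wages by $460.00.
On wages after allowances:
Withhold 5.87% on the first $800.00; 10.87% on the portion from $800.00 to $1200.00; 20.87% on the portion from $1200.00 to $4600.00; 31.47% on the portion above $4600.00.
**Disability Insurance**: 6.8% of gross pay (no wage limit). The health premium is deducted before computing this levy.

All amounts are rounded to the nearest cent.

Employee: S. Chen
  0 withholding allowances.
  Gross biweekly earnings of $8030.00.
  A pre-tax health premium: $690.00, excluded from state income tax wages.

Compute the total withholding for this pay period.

$2161.42

State Income Tax: taxable = $8030.00 − $690.00 = $7340.00
  $800.02 + 31.47% × ($7340.00 − $4600.00) = $800.02 + 31.47% × $2740.00 = $1662.30
Disability Insurance: 6.8% × $7340.00 = $499.12
Total: $1662.30 + $499.12 = $2161.42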